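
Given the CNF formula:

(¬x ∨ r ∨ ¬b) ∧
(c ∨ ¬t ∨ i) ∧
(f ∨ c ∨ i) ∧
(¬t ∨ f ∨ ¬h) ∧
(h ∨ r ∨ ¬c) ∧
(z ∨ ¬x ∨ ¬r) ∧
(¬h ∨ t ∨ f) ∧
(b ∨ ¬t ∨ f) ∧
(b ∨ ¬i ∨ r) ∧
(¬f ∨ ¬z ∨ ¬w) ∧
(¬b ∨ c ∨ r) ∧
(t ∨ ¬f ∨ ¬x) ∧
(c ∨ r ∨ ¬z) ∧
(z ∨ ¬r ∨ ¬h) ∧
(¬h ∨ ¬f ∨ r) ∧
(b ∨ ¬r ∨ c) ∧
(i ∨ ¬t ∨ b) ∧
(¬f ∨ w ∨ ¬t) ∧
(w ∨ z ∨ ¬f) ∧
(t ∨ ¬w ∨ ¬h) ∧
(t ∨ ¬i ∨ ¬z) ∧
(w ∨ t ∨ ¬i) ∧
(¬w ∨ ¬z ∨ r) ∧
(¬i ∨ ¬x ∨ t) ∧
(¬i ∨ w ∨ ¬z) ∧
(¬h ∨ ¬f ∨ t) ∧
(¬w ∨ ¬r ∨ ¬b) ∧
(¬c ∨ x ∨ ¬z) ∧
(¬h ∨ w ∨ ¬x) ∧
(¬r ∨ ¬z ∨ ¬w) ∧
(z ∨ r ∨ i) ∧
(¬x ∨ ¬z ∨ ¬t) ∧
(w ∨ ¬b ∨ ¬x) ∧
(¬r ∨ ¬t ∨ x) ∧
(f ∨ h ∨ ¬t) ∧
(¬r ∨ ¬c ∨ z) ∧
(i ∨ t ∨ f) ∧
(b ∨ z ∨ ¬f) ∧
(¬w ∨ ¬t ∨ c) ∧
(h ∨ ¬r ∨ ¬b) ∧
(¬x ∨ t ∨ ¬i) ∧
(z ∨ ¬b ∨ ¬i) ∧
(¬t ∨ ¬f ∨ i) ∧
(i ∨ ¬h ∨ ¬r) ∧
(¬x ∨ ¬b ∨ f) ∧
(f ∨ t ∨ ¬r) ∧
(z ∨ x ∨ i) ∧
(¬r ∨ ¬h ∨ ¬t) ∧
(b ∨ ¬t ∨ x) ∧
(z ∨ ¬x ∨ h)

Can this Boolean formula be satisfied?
No

No, the formula is not satisfiable.

No assignment of truth values to the variables can make all 50 clauses true simultaneously.

The formula is UNSAT (unsatisfiable).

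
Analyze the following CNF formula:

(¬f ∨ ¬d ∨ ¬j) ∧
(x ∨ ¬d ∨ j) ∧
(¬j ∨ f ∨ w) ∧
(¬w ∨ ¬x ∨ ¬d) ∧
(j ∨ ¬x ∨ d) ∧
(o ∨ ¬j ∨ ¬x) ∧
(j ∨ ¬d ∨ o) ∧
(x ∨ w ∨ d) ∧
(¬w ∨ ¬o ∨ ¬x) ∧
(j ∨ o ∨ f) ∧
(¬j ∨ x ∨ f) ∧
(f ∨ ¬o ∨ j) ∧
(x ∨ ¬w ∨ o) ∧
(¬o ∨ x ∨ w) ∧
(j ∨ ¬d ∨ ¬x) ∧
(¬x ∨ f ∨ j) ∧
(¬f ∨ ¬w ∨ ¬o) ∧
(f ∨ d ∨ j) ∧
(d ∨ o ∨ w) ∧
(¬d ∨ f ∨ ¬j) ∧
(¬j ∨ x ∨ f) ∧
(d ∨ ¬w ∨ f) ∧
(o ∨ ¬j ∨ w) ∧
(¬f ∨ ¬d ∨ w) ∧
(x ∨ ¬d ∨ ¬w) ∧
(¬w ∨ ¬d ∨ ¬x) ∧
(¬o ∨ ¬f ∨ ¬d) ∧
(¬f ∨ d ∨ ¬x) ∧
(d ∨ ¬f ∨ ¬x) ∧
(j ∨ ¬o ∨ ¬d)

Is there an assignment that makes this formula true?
No

No, the formula is not satisfiable.

No assignment of truth values to the variables can make all 30 clauses true simultaneously.

The formula is UNSAT (unsatisfiable).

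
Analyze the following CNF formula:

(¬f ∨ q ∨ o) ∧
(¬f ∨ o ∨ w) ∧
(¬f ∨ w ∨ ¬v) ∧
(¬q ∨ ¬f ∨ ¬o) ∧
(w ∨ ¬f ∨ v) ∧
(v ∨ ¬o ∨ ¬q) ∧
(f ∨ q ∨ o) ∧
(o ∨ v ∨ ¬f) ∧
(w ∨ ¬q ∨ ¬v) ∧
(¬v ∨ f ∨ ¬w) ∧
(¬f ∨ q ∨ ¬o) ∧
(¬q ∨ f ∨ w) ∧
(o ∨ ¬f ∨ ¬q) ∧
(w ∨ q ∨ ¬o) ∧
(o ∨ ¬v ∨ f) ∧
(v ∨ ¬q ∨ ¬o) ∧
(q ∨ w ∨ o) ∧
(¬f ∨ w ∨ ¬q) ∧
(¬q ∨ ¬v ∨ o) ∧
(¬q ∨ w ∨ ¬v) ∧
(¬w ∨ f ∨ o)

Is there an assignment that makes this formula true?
Yes

Yes, the formula is satisfiable.

One satisfying assignment is: w=True, o=True, q=False, v=False, f=False

Verification: With this assignment, all 21 clauses evaluate to true.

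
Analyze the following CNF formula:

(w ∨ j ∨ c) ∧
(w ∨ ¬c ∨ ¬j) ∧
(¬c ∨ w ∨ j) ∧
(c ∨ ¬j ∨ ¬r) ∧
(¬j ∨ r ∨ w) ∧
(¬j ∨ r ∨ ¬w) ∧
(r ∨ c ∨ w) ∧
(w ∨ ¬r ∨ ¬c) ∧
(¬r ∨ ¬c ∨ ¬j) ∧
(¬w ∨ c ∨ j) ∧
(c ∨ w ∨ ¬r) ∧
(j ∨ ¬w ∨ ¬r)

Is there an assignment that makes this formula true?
Yes

Yes, the formula is satisfiable.

One satisfying assignment is: c=True, j=False, w=True, r=False

Verification: With this assignment, all 12 clauses evaluate to true.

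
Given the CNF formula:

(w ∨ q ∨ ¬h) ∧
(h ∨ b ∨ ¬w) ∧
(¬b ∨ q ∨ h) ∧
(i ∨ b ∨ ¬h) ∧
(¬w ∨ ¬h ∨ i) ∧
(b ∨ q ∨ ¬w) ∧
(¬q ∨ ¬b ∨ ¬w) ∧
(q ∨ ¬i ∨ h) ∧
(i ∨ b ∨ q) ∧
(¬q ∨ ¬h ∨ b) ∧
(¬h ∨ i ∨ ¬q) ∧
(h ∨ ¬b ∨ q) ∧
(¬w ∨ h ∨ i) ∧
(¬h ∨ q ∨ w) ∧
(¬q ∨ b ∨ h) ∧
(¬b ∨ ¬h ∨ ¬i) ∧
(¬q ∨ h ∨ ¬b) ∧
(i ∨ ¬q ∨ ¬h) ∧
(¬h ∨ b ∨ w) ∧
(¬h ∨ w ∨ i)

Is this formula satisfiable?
No

No, the formula is not satisfiable.

No assignment of truth values to the variables can make all 20 clauses true simultaneously.

The formula is UNSAT (unsatisfiable).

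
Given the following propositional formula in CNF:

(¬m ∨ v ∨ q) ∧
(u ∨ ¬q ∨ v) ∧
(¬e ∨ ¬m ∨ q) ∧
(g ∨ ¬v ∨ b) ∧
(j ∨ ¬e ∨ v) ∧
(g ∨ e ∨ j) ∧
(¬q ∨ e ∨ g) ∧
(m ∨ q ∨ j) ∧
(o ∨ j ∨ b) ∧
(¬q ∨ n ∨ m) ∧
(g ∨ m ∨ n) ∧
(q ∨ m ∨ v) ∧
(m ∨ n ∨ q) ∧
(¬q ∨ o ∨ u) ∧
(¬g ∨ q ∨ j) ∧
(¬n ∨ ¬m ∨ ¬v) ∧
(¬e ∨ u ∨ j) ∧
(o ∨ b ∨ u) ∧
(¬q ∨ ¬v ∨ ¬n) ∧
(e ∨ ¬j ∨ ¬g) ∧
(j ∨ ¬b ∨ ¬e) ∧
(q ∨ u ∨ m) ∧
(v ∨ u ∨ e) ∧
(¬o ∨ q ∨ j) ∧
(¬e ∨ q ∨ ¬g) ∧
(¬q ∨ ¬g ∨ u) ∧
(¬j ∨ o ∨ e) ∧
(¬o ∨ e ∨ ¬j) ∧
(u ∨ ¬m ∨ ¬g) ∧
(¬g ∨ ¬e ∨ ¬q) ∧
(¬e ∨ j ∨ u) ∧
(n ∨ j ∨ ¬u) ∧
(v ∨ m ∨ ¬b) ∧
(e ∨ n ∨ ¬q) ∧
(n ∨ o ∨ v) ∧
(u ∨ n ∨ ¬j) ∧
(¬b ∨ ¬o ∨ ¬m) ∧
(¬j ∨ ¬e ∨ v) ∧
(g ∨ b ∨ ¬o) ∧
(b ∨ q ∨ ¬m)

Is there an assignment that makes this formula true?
Yes

Yes, the formula is satisfiable.

One satisfying assignment is: v=False, g=True, b=False, q=True, j=False, u=True, e=False, n=True, o=True, m=False

Verification: With this assignment, all 40 clauses evaluate to true.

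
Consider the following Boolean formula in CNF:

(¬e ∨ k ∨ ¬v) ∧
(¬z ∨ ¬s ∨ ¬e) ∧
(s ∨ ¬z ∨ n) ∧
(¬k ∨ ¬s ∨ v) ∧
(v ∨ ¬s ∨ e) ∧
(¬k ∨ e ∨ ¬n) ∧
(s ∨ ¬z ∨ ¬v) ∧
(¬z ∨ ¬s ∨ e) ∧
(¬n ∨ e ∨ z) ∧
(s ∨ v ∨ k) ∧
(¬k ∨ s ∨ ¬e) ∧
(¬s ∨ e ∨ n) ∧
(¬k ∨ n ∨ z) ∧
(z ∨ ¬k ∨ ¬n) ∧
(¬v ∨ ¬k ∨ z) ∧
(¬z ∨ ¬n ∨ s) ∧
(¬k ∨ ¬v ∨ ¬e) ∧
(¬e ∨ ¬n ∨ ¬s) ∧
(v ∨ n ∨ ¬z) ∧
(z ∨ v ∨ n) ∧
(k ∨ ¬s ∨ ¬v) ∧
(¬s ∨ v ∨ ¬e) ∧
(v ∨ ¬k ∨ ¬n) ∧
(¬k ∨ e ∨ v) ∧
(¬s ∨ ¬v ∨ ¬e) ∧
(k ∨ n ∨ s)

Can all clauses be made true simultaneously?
No

No, the formula is not satisfiable.

No assignment of truth values to the variables can make all 26 clauses true simultaneously.

The formula is UNSAT (unsatisfiable).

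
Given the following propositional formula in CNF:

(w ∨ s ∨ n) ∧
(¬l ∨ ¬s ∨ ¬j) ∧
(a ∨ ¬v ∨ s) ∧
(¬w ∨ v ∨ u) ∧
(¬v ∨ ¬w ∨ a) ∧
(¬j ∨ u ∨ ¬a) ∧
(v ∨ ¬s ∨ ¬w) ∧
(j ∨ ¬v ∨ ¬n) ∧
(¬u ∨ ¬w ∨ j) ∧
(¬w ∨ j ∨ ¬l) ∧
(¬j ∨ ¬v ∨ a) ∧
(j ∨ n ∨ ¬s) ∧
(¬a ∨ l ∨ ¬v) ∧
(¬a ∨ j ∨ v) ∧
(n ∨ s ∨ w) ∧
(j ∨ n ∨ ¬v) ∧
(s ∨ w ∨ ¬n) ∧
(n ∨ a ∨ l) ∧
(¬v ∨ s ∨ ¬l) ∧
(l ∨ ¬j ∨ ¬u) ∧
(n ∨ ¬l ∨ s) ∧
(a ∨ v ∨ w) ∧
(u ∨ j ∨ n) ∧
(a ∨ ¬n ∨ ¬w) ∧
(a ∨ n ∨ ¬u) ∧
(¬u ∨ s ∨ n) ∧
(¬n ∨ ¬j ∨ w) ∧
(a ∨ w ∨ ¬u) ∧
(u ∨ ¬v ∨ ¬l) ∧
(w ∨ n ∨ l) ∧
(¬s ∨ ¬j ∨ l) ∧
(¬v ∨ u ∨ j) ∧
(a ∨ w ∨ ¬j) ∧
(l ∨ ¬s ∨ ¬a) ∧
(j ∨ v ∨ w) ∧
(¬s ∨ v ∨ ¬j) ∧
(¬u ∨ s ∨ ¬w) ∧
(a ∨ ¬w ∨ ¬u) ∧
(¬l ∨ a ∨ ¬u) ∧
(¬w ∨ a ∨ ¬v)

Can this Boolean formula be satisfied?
No

No, the formula is not satisfiable.

No assignment of truth values to the variables can make all 40 clauses true simultaneously.

The formula is UNSAT (unsatisfiable).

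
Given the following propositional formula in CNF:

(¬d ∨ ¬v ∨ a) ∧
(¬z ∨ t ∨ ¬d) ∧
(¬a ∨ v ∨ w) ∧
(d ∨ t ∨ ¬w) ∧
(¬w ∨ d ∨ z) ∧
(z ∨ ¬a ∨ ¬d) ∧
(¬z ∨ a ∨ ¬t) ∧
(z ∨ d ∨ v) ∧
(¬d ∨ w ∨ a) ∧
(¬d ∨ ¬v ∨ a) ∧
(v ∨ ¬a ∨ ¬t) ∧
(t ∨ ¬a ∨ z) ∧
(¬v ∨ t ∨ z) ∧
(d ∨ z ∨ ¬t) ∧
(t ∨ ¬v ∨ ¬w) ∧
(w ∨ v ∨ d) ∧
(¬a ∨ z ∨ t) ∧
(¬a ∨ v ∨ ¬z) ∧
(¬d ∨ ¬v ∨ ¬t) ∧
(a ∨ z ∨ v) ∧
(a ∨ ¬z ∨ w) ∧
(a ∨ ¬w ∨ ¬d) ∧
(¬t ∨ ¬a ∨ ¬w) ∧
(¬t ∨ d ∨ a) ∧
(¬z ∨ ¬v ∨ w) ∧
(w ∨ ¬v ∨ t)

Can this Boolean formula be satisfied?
No

No, the formula is not satisfiable.

No assignment of truth values to the variables can make all 26 clauses true simultaneously.

The formula is UNSAT (unsatisfiable).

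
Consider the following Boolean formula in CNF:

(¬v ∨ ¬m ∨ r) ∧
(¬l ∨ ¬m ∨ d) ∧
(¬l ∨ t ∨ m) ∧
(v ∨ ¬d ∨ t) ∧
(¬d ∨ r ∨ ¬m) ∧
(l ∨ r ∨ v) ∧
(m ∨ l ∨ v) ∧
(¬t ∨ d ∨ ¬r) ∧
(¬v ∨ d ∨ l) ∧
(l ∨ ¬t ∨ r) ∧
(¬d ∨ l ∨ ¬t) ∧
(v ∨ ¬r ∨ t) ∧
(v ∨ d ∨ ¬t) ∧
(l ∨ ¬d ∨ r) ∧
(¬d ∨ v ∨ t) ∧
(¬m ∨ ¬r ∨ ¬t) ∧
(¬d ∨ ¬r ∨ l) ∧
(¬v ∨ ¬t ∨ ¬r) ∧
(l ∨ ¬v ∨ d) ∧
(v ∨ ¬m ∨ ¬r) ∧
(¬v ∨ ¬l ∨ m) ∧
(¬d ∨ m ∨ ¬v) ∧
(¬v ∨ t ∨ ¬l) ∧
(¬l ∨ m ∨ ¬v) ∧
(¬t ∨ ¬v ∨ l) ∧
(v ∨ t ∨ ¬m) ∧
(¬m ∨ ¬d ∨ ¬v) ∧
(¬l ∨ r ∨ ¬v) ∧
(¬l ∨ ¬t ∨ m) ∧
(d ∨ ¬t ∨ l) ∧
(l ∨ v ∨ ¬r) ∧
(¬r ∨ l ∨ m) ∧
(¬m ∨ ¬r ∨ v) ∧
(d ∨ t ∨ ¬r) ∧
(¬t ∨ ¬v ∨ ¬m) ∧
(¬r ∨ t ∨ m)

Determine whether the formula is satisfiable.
No

No, the formula is not satisfiable.

No assignment of truth values to the variables can make all 36 clauses true simultaneously.

The formula is UNSAT (unsatisfiable).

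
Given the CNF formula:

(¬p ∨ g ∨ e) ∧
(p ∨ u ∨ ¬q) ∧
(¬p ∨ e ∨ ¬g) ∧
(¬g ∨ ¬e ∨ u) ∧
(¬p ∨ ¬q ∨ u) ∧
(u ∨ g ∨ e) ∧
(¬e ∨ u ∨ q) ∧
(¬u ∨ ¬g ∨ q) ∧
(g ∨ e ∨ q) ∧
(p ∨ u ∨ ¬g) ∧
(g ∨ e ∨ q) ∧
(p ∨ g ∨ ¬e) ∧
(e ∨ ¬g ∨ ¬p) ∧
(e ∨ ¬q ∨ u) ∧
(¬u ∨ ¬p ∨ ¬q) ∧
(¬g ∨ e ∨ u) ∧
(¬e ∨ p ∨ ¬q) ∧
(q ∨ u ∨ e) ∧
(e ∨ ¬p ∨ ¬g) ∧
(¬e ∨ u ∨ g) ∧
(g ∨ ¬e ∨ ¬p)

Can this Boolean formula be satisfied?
Yes

Yes, the formula is satisfiable.

One satisfying assignment is: q=True, e=False, g=True, p=False, u=True

Verification: With this assignment, all 21 clauses evaluate to true.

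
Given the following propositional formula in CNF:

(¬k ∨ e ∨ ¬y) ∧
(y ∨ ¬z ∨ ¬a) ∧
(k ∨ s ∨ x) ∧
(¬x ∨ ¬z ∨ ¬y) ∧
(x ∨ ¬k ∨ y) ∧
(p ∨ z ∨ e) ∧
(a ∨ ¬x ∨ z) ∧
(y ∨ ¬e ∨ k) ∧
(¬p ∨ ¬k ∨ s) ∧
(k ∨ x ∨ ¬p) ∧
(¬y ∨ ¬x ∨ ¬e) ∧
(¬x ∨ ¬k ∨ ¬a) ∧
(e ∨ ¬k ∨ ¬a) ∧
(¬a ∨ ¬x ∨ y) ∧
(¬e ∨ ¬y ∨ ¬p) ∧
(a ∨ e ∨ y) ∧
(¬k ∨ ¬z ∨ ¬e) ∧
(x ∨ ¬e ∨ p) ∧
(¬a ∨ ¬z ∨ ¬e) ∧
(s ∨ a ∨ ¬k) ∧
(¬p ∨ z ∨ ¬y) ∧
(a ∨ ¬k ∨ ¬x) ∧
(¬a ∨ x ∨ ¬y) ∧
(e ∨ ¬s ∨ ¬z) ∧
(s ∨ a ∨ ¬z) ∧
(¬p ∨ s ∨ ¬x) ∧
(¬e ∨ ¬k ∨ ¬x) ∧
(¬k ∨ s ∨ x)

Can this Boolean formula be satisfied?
No

No, the formula is not satisfiable.

No assignment of truth values to the variables can make all 28 clauses true simultaneously.

The formula is UNSAT (unsatisfiable).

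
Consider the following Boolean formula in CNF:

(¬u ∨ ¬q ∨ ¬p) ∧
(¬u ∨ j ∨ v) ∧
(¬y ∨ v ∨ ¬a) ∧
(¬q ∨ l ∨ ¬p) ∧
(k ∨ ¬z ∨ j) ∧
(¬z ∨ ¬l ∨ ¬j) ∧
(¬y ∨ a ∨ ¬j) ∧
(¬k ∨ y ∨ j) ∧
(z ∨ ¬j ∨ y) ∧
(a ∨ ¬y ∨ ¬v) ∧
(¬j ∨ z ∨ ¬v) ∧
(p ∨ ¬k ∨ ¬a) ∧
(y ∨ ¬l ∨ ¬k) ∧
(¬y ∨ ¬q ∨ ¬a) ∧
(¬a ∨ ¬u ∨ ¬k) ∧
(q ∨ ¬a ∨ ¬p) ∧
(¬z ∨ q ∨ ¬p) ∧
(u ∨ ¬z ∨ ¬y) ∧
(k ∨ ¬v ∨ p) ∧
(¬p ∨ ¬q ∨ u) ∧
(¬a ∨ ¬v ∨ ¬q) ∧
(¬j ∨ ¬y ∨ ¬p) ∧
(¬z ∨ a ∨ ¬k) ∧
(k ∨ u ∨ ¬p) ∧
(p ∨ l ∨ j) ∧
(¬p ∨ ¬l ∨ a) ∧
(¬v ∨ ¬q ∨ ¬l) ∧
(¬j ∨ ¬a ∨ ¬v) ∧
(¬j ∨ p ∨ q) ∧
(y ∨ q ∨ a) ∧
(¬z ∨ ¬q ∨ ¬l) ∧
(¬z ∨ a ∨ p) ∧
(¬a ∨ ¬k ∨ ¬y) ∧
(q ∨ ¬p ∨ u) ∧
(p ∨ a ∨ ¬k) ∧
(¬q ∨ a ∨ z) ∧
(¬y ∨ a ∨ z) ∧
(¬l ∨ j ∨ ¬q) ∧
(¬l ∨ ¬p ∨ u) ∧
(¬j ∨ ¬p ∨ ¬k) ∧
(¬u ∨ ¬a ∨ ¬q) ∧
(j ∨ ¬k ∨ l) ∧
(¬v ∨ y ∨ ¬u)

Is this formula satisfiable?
Yes

Yes, the formula is satisfiable.

One satisfying assignment is: u=False, k=False, y=False, v=False, l=False, p=False, j=True, a=True, q=True, z=True

Verification: With this assignment, all 43 clauses evaluate to true.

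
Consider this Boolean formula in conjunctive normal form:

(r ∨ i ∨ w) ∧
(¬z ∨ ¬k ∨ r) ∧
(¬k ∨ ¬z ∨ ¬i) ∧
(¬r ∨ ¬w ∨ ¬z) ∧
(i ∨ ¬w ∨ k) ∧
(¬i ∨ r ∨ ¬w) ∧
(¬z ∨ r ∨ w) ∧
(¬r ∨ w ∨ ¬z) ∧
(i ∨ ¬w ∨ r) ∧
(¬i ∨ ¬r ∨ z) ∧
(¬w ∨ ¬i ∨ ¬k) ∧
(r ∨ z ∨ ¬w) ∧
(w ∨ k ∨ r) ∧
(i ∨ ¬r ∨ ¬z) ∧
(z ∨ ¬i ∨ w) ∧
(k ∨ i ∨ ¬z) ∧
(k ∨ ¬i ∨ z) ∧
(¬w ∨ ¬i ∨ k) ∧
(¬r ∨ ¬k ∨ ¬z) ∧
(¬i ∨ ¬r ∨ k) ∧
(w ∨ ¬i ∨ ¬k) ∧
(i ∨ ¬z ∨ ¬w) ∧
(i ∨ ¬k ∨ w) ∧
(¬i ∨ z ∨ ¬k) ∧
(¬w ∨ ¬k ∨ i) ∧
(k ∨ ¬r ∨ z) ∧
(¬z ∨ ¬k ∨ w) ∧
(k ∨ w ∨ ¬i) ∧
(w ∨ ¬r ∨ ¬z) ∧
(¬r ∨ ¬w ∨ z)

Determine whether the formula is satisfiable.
No

No, the formula is not satisfiable.

No assignment of truth values to the variables can make all 30 clauses true simultaneously.

The formula is UNSAT (unsatisfiable).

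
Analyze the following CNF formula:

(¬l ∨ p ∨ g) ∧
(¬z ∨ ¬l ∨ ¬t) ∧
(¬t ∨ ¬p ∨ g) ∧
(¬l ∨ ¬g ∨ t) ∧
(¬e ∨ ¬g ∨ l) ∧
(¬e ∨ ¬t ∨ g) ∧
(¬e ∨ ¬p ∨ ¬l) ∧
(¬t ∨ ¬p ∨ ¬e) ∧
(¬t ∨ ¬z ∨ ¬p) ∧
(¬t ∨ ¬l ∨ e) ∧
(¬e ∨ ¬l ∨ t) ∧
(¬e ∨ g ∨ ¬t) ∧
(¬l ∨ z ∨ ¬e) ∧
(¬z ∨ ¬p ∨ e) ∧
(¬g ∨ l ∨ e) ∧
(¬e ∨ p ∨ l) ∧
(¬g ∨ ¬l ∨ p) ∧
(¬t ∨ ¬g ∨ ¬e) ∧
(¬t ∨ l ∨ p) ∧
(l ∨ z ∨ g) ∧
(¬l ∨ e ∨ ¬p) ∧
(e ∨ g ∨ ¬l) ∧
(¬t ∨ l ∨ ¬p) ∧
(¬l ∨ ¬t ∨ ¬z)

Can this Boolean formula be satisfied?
Yes

Yes, the formula is satisfiable.

One satisfying assignment is: z=True, l=False, p=False, t=False, e=False, g=False

Verification: With this assignment, all 24 clauses evaluate to true.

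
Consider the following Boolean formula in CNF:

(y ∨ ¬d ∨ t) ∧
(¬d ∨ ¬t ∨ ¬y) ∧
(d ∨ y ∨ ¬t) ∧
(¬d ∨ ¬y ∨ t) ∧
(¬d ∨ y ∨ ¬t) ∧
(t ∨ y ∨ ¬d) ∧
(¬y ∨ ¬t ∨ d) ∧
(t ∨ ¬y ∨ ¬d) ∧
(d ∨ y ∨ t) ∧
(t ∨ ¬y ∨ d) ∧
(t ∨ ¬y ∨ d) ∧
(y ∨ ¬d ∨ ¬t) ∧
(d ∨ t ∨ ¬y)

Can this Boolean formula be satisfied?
No

No, the formula is not satisfiable.

No assignment of truth values to the variables can make all 13 clauses true simultaneously.

The formula is UNSAT (unsatisfiable).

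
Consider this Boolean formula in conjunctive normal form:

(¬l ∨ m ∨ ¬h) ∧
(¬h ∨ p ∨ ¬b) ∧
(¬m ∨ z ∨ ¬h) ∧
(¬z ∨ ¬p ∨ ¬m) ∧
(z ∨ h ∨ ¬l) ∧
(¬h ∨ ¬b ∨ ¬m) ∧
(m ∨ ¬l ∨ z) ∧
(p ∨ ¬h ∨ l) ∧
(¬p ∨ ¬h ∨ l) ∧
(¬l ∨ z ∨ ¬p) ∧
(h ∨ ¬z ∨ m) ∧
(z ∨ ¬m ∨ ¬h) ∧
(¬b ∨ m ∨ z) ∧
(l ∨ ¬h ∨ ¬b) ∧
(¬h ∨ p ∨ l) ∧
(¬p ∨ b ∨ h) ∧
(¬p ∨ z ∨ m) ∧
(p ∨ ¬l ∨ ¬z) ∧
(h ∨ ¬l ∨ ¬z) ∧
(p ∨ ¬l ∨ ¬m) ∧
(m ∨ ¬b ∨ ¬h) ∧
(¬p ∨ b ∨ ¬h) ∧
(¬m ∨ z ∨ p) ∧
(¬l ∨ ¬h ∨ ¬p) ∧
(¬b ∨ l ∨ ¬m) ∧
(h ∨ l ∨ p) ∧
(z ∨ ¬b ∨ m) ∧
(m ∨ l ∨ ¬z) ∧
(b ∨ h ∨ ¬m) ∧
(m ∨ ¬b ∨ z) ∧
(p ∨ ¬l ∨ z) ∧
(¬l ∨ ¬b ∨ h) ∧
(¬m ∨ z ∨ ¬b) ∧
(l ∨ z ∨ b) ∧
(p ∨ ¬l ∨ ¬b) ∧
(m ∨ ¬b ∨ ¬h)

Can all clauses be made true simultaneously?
No

No, the formula is not satisfiable.

No assignment of truth values to the variables can make all 36 clauses true simultaneously.

The formula is UNSAT (unsatisfiable).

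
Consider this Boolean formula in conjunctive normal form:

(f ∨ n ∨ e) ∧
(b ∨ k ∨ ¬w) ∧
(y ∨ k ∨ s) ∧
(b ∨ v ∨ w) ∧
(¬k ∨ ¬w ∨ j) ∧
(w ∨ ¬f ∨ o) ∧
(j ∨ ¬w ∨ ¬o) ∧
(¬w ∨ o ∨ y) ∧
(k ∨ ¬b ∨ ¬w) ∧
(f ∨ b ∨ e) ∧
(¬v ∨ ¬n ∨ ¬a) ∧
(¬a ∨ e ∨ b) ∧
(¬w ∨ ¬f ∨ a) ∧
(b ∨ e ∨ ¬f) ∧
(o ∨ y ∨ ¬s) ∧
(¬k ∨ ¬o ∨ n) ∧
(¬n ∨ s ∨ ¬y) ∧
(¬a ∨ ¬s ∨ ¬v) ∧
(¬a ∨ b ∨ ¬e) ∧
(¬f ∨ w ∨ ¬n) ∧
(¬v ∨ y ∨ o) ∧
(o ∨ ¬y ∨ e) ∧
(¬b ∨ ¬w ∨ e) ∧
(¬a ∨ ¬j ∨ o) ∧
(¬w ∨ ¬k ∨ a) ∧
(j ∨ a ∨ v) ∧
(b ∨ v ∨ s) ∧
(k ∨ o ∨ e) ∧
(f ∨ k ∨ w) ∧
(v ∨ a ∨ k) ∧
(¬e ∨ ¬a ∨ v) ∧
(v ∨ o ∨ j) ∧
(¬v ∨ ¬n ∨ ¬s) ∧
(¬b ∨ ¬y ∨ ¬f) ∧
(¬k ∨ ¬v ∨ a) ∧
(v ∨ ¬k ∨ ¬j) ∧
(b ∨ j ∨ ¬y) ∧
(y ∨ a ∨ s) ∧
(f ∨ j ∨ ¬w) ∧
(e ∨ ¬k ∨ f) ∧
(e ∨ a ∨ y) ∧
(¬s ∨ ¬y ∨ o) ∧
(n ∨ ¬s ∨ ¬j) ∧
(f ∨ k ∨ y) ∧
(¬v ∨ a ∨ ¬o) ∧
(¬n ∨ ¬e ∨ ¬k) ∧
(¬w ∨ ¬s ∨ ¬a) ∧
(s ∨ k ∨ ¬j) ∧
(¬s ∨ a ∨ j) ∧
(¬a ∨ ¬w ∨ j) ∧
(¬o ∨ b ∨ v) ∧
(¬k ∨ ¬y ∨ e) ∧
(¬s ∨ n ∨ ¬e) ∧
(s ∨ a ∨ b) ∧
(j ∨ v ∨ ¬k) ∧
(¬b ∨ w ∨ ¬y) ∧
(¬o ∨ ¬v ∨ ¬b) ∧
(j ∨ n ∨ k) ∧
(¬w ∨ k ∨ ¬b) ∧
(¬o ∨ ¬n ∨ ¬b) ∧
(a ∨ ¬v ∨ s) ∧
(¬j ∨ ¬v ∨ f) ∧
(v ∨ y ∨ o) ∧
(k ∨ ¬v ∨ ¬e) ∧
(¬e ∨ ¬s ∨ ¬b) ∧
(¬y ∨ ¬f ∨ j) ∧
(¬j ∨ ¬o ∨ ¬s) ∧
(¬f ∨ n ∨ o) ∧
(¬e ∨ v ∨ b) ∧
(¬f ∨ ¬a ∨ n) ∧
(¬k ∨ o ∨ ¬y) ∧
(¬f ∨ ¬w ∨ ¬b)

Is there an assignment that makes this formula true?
No

No, the formula is not satisfiable.

No assignment of truth values to the variables can make all 72 clauses true simultaneously.

The formula is UNSAT (unsatisfiable).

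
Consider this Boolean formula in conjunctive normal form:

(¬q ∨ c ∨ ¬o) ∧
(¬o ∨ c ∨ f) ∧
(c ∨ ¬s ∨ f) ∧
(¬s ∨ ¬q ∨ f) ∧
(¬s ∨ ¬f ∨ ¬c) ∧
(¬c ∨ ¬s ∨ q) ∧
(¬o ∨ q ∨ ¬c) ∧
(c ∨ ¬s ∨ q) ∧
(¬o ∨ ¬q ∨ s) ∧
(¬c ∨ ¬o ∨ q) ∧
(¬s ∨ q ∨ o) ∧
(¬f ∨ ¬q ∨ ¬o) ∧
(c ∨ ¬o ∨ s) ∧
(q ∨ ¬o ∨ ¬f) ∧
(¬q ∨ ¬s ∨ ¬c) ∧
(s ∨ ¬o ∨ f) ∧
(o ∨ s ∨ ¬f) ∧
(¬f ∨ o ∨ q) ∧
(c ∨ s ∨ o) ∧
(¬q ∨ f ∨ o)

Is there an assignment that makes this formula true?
Yes

Yes, the formula is satisfiable.

One satisfying assignment is: q=False, s=False, c=True, o=False, f=False

Verification: With this assignment, all 20 clauses evaluate to true.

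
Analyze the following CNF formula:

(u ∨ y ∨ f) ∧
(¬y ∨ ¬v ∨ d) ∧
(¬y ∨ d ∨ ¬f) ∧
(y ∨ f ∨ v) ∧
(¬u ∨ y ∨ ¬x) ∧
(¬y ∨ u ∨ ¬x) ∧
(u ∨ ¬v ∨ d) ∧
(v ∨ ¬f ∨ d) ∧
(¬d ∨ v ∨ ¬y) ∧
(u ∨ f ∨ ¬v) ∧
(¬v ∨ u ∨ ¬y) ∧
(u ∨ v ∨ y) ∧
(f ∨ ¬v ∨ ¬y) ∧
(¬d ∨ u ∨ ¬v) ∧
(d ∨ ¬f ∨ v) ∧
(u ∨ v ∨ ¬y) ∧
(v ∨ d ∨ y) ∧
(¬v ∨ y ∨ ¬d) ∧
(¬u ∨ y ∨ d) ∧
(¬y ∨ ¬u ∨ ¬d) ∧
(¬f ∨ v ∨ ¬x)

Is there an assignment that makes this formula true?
Yes

Yes, the formula is satisfiable.

One satisfying assignment is: x=False, d=False, y=True, u=True, f=False, v=False

Verification: With this assignment, all 21 clauses evaluate to true.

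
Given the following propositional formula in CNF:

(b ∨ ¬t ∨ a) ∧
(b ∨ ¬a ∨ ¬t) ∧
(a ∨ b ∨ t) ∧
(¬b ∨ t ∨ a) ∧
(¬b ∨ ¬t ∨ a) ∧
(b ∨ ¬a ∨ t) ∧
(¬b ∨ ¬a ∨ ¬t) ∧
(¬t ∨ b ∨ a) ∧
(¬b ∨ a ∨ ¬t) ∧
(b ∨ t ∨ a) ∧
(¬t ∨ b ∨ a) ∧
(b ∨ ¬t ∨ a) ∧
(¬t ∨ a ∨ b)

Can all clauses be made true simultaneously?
Yes

Yes, the formula is satisfiable.

One satisfying assignment is: t=False, a=True, b=True

Verification: With this assignment, all 13 clauses evaluate to true.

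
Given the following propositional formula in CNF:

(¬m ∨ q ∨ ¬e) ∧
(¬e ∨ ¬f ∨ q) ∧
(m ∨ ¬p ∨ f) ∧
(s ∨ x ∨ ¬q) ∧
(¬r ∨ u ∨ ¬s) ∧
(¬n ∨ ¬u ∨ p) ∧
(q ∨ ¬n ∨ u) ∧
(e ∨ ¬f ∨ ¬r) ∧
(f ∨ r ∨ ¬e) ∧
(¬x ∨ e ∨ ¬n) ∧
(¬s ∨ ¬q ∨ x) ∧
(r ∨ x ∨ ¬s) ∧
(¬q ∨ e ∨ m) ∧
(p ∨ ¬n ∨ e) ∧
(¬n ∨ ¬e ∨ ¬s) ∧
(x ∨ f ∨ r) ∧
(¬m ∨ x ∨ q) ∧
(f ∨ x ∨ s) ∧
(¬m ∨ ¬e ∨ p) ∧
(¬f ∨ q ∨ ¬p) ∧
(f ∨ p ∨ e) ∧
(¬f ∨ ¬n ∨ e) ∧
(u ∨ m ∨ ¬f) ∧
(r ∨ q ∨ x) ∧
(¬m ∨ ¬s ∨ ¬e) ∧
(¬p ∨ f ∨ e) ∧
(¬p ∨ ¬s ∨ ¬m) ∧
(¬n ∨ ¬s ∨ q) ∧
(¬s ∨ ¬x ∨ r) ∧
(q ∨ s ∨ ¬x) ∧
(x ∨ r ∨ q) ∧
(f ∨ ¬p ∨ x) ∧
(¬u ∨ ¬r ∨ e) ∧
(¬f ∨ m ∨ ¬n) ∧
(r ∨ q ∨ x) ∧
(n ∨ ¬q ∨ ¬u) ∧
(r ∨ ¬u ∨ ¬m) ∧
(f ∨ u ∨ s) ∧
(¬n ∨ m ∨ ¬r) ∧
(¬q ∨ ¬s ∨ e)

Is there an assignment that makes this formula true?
Yes

Yes, the formula is satisfiable.

One satisfying assignment is: m=True, u=False, n=False, p=False, q=True, s=False, x=True, r=False, f=True, e=False

Verification: With this assignment, all 40 clauses evaluate to true.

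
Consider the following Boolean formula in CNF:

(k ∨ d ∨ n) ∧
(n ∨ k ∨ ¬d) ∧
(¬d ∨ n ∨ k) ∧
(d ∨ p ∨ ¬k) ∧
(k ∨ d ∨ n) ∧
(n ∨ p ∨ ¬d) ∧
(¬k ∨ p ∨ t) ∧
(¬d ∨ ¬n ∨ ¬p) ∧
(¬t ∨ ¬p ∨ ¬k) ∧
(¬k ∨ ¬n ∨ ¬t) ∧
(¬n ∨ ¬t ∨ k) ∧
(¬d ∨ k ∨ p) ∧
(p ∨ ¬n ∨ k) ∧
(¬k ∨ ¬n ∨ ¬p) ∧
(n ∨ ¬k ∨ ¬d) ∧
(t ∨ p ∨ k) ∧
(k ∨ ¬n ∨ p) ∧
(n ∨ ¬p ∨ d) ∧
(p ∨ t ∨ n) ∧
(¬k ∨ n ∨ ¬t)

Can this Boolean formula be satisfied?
Yes

Yes, the formula is satisfiable.

One satisfying assignment is: n=True, t=False, k=False, p=True, d=False

Verification: With this assignment, all 20 clauses evaluate to true.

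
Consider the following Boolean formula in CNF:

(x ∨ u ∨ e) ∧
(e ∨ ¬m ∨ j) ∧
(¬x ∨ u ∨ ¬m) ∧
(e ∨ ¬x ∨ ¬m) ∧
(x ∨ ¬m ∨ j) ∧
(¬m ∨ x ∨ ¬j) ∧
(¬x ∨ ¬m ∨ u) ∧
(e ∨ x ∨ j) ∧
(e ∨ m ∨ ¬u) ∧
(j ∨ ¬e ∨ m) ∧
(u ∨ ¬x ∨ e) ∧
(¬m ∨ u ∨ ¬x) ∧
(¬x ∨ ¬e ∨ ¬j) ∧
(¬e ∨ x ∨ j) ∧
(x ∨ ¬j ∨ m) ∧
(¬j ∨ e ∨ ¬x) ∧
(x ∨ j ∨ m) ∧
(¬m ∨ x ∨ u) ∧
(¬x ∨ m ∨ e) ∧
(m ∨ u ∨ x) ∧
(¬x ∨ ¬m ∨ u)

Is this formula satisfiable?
Yes

Yes, the formula is satisfiable.

One satisfying assignment is: j=False, e=True, m=True, u=True, x=True

Verification: With this assignment, all 21 clauses evaluate to true.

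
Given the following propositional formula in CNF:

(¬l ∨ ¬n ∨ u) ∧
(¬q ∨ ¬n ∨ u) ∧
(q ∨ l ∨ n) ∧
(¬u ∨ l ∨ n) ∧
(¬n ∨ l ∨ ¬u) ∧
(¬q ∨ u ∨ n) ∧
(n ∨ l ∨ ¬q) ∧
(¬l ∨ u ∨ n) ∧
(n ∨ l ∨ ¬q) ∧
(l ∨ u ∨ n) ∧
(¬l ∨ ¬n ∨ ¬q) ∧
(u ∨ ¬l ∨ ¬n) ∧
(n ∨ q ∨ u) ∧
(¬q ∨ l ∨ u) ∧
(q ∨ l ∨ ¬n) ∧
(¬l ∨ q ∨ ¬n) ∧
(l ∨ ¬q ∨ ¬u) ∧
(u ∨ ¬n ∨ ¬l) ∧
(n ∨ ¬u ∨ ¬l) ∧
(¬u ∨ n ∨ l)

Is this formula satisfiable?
No

No, the formula is not satisfiable.

No assignment of truth values to the variables can make all 20 clauses true simultaneously.

The formula is UNSAT (unsatisfiable).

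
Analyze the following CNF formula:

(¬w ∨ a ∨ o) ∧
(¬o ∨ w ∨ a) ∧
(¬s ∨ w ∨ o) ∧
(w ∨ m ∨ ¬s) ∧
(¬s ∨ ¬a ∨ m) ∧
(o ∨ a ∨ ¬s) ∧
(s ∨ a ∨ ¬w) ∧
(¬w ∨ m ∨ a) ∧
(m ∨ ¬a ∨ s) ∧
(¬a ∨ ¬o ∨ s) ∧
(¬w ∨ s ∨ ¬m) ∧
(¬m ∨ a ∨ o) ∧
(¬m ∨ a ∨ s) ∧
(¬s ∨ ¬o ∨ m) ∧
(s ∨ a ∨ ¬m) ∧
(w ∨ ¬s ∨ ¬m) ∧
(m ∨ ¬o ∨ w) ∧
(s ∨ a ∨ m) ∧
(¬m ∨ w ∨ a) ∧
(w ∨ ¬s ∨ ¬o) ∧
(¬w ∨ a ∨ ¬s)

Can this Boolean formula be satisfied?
Yes

Yes, the formula is satisfiable.

One satisfying assignment is: a=True, m=True, s=True, w=True, o=False

Verification: With this assignment, all 21 clauses evaluate to true.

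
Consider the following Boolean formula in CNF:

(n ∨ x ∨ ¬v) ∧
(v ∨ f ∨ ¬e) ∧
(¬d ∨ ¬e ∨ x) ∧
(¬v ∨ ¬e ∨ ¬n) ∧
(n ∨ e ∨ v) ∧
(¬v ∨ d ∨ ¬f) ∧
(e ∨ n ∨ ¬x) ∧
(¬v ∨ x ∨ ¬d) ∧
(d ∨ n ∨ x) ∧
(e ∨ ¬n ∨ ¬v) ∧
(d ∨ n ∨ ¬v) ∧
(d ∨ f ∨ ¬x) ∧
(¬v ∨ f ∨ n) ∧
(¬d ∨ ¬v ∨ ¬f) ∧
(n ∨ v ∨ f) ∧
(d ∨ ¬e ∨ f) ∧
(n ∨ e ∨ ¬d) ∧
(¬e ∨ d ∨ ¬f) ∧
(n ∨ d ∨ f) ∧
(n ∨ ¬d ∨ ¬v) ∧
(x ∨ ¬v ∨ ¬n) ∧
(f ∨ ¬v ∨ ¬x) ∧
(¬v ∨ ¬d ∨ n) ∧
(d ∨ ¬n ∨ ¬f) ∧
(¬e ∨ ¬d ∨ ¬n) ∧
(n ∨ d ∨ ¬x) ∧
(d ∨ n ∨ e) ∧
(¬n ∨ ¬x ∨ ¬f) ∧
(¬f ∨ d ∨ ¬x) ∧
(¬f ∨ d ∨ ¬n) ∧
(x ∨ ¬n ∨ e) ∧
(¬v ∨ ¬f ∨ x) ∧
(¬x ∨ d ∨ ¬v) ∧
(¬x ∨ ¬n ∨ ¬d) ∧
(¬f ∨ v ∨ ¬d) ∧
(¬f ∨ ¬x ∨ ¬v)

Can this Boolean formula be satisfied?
No

No, the formula is not satisfiable.

No assignment of truth values to the variables can make all 36 clauses true simultaneously.

The formula is UNSAT (unsatisfiable).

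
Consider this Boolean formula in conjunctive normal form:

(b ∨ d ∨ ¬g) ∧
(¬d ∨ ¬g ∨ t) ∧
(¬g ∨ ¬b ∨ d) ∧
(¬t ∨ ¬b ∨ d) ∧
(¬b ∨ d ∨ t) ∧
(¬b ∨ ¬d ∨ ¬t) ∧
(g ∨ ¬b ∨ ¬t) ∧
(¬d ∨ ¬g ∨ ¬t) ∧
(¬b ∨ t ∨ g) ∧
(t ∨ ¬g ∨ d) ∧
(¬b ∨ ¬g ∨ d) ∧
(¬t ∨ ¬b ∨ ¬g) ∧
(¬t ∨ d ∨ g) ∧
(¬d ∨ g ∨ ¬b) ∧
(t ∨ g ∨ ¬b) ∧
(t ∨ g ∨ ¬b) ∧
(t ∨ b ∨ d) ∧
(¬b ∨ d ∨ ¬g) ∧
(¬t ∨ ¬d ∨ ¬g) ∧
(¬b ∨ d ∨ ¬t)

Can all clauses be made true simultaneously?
Yes

Yes, the formula is satisfiable.

One satisfying assignment is: d=True, t=False, g=False, b=False

Verification: With this assignment, all 20 clauses evaluate to true.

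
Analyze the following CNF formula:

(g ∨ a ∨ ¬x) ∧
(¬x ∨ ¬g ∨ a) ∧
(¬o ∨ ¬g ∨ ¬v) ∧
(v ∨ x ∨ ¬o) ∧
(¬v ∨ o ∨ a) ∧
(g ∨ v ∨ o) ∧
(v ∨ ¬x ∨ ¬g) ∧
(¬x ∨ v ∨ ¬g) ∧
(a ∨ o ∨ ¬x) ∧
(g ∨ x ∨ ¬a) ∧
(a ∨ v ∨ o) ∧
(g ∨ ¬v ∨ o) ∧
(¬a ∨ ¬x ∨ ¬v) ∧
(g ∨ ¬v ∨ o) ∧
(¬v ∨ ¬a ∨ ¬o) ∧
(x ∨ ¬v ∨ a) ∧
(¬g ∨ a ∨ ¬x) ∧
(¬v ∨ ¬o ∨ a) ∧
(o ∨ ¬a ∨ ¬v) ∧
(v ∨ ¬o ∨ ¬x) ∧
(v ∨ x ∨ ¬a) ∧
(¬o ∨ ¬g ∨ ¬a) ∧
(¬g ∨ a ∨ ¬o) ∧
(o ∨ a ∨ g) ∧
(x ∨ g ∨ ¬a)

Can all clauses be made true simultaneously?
No

No, the formula is not satisfiable.

No assignment of truth values to the variables can make all 25 clauses true simultaneously.

The formula is UNSAT (unsatisfiable).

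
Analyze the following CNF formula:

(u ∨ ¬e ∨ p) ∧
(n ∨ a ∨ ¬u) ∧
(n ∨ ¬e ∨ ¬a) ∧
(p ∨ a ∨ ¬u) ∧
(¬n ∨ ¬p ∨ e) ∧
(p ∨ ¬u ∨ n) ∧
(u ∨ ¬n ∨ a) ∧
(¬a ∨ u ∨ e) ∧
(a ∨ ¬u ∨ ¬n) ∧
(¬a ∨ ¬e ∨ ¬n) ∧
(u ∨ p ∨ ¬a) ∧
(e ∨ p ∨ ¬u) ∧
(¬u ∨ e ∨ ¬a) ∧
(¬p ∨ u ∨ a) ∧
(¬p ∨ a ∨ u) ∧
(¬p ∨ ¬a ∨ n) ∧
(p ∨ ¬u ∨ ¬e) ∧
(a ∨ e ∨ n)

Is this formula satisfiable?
No

No, the formula is not satisfiable.

No assignment of truth values to the variables can make all 18 clauses true simultaneously.

The formula is UNSAT (unsatisfiable).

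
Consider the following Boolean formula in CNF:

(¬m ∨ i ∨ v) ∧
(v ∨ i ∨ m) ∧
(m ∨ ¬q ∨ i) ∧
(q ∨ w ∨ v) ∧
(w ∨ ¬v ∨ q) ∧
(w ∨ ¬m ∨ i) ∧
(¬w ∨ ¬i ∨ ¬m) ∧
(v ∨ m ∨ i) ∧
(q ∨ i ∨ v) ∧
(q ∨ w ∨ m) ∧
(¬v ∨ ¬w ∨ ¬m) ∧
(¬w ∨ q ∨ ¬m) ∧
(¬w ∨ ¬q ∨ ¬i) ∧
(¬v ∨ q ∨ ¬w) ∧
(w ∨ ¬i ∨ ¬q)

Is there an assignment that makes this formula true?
Yes

Yes, the formula is satisfiable.

One satisfying assignment is: i=True, w=True, q=False, v=False, m=False

Verification: With this assignment, all 15 clauses evaluate to true.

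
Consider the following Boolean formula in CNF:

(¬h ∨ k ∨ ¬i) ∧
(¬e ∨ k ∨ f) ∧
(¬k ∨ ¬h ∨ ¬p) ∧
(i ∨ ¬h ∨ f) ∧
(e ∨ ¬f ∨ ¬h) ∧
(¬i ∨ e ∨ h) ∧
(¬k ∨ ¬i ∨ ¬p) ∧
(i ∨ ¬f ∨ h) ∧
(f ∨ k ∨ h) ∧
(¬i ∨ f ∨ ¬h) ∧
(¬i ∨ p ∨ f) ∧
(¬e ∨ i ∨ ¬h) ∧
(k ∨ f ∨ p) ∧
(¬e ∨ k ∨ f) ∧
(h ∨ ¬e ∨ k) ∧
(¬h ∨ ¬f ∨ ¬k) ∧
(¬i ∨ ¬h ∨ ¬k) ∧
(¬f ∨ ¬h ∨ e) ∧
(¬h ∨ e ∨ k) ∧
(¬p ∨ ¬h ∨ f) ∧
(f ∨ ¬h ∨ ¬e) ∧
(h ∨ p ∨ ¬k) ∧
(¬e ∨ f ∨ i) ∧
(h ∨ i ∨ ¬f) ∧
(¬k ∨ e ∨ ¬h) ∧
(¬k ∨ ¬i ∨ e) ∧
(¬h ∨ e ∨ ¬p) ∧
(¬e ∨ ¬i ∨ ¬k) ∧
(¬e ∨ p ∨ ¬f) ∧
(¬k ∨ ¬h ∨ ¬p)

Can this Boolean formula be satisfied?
Yes

Yes, the formula is satisfiable.

One satisfying assignment is: f=False, e=False, h=False, p=True, i=False, k=True

Verification: With this assignment, all 30 clauses evaluate to true.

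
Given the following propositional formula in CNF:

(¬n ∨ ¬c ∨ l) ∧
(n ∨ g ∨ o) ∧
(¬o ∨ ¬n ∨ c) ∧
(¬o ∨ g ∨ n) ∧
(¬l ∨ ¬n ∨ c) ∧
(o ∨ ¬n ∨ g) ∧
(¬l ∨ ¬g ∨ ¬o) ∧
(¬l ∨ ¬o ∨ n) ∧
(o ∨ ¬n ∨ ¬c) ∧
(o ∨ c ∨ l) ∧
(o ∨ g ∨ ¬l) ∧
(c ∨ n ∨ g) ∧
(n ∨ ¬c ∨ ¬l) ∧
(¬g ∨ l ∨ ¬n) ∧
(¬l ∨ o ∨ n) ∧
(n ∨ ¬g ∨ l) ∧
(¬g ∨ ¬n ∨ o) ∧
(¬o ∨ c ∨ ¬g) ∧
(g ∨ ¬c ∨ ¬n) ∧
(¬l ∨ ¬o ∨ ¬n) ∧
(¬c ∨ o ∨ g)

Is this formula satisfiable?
No

No, the formula is not satisfiable.

No assignment of truth values to the variables can make all 21 clauses true simultaneously.

The formula is UNSAT (unsatisfiable).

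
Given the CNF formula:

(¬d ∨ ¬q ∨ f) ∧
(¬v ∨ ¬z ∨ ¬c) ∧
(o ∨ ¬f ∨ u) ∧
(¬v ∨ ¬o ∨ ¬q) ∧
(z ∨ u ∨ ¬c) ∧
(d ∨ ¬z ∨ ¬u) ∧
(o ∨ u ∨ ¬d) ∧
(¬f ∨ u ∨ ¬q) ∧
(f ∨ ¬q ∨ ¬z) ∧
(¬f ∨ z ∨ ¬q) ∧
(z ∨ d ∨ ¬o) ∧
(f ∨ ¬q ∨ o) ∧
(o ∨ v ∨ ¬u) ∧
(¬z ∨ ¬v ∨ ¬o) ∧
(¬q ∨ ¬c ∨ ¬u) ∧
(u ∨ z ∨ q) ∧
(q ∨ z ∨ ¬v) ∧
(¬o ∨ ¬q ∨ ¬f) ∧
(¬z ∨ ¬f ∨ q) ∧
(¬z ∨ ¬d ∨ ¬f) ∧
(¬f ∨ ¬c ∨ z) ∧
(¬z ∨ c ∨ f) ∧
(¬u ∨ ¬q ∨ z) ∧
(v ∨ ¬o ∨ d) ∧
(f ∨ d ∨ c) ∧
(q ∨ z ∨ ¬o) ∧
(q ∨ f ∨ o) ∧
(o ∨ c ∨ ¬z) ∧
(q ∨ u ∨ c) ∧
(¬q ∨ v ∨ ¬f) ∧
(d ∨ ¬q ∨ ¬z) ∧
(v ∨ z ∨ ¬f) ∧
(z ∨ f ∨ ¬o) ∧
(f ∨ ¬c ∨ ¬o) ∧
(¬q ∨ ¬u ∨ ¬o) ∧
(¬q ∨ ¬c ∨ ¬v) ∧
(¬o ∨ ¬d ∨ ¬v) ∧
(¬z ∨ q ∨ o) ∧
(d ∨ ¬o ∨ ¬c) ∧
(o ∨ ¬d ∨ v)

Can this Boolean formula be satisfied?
No

No, the formula is not satisfiable.

No assignment of truth values to the variables can make all 40 clauses true simultaneously.

The formula is UNSAT (unsatisfiable).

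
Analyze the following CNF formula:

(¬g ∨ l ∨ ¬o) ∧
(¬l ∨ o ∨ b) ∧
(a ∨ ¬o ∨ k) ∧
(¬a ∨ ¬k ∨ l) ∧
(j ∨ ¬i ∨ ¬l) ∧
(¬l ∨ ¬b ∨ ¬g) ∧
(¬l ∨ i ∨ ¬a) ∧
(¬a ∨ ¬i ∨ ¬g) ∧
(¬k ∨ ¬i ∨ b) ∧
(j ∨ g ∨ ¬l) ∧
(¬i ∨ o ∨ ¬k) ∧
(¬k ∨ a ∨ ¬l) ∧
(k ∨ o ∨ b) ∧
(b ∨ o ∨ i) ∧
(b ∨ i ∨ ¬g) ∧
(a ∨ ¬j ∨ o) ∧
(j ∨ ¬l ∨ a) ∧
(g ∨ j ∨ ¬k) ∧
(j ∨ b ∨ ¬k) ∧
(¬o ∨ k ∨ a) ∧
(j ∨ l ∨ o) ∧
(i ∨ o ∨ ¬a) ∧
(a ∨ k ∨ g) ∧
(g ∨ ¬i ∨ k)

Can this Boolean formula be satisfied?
Yes

Yes, the formula is satisfiable.

One satisfying assignment is: j=True, k=True, o=True, i=False, l=False, g=False, b=False, a=False

Verification: With this assignment, all 24 clauses evaluate to true.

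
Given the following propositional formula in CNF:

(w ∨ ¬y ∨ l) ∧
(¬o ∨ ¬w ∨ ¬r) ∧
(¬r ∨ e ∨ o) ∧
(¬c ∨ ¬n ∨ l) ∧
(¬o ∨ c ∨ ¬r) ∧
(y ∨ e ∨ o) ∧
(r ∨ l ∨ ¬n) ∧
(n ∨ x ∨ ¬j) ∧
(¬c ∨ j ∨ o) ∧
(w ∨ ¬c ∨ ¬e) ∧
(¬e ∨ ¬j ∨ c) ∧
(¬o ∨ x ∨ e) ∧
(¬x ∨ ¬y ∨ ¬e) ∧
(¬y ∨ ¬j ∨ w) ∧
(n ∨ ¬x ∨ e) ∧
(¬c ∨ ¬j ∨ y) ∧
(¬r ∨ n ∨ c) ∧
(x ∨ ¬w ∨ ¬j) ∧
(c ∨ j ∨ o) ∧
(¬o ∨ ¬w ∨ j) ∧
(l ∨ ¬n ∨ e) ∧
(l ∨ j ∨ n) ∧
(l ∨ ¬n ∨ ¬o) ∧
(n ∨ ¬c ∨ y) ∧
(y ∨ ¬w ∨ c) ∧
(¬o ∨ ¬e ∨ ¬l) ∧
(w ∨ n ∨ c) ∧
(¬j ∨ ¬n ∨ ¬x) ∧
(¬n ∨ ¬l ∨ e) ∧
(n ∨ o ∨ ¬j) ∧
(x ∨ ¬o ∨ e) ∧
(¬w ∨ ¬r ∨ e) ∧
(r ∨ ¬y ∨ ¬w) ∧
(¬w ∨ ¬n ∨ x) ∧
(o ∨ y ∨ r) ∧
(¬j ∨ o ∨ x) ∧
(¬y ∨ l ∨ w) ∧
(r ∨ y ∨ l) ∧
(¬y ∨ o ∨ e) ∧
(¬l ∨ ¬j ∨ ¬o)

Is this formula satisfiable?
No

No, the formula is not satisfiable.

No assignment of truth values to the variables can make all 40 clauses true simultaneously.

The formula is UNSAT (unsatisfiable).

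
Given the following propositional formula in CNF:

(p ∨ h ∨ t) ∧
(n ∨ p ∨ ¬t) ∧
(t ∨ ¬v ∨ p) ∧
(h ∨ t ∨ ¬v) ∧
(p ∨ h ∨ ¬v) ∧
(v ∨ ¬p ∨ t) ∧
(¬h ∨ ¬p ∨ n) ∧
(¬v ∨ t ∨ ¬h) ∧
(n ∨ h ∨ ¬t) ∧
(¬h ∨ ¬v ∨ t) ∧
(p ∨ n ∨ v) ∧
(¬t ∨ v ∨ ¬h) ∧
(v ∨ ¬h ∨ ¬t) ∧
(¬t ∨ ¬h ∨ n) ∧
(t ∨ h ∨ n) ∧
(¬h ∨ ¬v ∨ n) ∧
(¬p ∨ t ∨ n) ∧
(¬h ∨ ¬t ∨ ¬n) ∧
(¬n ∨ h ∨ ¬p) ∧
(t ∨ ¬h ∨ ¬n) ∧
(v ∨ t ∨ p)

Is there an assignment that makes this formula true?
Yes

Yes, the formula is satisfiable.

One satisfying assignment is: p=False, n=True, t=True, v=False, h=False

Verification: With this assignment, all 21 clauses evaluate to true.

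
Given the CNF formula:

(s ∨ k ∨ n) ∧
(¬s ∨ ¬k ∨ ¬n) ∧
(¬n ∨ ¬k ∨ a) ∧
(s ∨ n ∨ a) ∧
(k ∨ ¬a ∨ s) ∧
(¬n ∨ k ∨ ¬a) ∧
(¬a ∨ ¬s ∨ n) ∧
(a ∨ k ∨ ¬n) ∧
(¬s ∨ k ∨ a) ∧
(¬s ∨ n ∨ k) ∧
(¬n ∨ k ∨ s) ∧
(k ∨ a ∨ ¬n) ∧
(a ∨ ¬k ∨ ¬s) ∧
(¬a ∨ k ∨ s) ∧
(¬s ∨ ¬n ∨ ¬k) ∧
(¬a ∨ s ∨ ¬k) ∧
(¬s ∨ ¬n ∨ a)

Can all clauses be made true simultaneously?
No

No, the formula is not satisfiable.

No assignment of truth values to the variables can make all 17 clauses true simultaneously.

The formula is UNSAT (unsatisfiable).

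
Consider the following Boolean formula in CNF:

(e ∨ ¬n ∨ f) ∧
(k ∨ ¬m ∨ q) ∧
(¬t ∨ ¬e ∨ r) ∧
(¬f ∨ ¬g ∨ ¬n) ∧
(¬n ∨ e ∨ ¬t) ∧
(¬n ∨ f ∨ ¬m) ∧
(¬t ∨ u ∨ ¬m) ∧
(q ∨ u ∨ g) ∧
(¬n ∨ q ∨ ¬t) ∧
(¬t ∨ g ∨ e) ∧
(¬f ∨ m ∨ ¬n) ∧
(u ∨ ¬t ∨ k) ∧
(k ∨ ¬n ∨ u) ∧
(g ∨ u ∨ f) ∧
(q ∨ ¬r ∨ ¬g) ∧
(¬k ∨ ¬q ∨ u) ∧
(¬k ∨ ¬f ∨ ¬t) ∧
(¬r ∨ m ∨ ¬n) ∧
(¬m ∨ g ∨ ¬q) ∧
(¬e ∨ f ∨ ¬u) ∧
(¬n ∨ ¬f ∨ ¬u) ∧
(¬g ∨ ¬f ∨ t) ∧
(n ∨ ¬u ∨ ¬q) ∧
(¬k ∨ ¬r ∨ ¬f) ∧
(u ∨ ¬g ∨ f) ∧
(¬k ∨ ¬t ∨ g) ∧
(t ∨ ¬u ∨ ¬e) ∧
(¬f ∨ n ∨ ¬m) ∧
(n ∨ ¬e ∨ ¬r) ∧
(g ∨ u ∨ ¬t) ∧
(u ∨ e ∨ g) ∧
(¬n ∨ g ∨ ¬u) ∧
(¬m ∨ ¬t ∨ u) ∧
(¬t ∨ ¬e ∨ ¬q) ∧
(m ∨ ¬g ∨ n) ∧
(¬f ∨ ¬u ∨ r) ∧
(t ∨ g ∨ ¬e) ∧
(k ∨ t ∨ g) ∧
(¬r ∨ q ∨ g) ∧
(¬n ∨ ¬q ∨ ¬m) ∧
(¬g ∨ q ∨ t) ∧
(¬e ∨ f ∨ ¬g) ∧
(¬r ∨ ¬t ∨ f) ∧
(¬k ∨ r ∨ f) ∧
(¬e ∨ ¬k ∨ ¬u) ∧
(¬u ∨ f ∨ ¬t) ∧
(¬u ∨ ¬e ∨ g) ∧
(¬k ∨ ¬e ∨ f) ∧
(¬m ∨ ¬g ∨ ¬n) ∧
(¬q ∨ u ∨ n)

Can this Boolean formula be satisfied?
No

No, the formula is not satisfiable.

No assignment of truth values to the variables can make all 50 clauses true simultaneously.

The formula is UNSAT (unsatisfiable).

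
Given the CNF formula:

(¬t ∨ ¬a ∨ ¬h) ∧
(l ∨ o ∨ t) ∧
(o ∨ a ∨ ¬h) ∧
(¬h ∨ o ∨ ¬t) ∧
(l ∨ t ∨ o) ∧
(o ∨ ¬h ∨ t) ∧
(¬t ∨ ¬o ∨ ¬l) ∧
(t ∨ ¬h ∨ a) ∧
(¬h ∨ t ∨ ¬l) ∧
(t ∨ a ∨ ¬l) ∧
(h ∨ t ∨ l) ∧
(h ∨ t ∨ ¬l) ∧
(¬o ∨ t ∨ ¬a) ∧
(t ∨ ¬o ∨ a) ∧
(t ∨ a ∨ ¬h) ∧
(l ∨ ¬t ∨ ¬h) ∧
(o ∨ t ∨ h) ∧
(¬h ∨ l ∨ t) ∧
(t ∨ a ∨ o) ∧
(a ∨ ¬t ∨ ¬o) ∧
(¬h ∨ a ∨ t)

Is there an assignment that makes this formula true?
Yes

Yes, the formula is satisfiable.

One satisfying assignment is: h=False, a=False, o=False, t=True, l=False

Verification: With this assignment, all 21 clauses evaluate to true.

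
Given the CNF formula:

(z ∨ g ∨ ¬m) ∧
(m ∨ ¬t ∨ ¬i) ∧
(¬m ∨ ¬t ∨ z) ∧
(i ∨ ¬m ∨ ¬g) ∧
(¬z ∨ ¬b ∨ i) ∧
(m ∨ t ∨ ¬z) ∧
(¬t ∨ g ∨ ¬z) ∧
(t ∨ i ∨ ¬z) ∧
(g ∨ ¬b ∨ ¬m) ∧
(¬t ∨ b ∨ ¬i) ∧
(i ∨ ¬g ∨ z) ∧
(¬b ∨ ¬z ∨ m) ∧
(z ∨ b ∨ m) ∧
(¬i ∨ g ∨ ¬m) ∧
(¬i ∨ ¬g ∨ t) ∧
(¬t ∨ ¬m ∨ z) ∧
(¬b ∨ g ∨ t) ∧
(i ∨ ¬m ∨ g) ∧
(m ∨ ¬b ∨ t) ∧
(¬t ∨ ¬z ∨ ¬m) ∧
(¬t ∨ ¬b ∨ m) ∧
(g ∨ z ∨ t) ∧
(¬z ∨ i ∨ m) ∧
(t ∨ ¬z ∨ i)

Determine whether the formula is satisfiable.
No

No, the formula is not satisfiable.

No assignment of truth values to the variables can make all 24 clauses true simultaneously.

The formula is UNSAT (unsatisfiable).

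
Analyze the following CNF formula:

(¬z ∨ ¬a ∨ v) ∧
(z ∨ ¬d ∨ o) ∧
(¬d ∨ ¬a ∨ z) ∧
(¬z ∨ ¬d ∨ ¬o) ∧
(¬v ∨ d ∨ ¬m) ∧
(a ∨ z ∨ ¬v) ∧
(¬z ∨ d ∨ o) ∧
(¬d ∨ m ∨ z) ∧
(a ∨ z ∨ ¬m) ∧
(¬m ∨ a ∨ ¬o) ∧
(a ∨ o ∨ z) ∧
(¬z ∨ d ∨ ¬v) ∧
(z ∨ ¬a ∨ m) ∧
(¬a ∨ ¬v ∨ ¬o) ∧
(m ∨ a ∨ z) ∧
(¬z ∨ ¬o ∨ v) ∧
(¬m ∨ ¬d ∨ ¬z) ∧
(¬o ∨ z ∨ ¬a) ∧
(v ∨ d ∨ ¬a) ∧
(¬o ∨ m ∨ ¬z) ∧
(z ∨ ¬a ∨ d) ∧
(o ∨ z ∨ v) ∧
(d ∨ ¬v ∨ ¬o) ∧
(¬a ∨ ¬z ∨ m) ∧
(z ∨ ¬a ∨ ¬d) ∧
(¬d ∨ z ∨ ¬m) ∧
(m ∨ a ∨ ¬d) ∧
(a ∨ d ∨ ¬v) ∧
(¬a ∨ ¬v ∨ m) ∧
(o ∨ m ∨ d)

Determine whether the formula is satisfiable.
No

No, the formula is not satisfiable.

No assignment of truth values to the variables can make all 30 clauses true simultaneously.

The formula is UNSAT (unsatisfiable).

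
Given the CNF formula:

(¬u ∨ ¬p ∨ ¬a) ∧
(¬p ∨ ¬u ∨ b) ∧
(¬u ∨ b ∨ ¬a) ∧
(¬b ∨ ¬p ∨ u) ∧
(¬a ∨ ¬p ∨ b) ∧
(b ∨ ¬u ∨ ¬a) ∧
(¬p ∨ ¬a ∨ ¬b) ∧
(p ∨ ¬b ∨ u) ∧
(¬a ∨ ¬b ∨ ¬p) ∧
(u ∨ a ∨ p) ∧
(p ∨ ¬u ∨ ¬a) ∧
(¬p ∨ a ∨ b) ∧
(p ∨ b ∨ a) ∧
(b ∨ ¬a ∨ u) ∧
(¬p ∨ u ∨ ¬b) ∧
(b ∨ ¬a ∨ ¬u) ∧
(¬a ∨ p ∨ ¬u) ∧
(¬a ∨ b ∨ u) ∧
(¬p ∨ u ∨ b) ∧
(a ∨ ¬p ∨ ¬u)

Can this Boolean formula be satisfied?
Yes

Yes, the formula is satisfiable.

One satisfying assignment is: a=False, u=True, b=True, p=False

Verification: With this assignment, all 20 clauses evaluate to true.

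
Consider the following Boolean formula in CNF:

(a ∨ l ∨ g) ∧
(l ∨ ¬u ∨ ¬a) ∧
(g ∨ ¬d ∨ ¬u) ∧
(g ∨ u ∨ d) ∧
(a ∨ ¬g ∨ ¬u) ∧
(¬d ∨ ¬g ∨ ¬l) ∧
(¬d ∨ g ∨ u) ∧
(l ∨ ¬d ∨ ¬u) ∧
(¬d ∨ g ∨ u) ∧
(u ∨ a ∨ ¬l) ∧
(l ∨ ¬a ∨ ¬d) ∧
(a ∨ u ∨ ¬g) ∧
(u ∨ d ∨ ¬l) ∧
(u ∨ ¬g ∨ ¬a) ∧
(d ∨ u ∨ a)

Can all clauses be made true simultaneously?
Yes

Yes, the formula is satisfiable.

One satisfying assignment is: a=False, d=False, u=True, g=False, l=True

Verification: With this assignment, all 15 clauses evaluate to true.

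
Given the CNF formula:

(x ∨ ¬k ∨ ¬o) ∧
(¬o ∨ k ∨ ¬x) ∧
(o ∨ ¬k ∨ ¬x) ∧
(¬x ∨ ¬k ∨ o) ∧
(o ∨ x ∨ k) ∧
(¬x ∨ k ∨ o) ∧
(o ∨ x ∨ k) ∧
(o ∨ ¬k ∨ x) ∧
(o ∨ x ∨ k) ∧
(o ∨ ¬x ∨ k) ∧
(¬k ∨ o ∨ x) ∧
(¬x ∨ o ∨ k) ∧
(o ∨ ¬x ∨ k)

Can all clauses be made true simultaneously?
Yes

Yes, the formula is satisfiable.

One satisfying assignment is: k=True, o=True, x=True

Verification: With this assignment, all 13 clauses evaluate to true.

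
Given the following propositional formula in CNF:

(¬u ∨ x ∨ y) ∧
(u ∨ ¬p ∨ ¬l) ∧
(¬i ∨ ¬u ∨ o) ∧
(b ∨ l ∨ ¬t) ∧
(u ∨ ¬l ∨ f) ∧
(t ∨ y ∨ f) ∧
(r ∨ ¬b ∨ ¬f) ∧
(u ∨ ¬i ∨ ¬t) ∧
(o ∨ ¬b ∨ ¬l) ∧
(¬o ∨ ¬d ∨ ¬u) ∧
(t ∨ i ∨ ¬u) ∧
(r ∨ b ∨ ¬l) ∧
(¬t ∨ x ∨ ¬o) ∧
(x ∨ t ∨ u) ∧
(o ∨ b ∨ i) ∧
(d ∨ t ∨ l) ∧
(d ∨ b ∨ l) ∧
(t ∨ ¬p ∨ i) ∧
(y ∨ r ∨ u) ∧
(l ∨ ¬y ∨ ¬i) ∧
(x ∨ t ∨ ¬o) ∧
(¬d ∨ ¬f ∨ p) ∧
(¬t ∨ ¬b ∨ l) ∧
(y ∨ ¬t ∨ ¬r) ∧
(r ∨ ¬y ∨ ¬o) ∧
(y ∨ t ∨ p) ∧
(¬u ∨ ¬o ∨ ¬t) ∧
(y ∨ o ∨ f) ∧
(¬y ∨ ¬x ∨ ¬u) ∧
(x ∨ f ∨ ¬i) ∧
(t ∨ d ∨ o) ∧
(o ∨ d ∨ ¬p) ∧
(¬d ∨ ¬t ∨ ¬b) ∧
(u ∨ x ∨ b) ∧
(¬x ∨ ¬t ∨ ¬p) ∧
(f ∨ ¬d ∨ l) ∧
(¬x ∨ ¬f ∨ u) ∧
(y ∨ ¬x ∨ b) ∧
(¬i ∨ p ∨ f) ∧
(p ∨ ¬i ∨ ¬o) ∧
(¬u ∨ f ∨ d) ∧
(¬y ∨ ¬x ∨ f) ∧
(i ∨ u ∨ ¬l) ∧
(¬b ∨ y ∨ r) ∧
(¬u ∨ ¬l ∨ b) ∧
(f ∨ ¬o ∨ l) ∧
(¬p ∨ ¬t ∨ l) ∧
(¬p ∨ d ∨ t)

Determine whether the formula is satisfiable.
No

No, the formula is not satisfiable.

No assignment of truth values to the variables can make all 48 clauses true simultaneously.

The formula is UNSAT (unsatisfiable).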